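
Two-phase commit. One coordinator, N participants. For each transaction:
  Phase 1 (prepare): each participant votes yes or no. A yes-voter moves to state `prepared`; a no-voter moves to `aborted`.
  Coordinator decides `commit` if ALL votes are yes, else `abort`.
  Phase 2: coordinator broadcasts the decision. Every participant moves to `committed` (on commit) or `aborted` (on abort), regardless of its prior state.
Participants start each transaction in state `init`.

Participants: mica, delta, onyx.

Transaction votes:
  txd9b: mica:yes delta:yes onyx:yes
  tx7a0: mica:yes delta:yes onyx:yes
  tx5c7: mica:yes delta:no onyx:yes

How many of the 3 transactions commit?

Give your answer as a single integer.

Answer: 2

Derivation:
txd9b: all yes -> commit (commits=1)
tx7a0: all yes -> commit (commits=2)
tx5c7: no from delta -> abort (commits=2)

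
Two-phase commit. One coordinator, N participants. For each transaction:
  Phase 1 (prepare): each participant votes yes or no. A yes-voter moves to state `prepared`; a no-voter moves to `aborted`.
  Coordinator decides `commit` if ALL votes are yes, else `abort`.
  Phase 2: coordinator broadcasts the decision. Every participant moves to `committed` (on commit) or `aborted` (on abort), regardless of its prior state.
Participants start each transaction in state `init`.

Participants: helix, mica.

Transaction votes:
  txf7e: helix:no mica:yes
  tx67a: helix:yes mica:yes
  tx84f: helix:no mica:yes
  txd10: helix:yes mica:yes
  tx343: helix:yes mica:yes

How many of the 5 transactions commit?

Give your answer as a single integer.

txf7e: no from helix -> abort (commits=0)
tx67a: all yes -> commit (commits=1)
tx84f: no from helix -> abort (commits=1)
txd10: all yes -> commit (commits=2)
tx343: all yes -> commit (commits=3)

Answer: 3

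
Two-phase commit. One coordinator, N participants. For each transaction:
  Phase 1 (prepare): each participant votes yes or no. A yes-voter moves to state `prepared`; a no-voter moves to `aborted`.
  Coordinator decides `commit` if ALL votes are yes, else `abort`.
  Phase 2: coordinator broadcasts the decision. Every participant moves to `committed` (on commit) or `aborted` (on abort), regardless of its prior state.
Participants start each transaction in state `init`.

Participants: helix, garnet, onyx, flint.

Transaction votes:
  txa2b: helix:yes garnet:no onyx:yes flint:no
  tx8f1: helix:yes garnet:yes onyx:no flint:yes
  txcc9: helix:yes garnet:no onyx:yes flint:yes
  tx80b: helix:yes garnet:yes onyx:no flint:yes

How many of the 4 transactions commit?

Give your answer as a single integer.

Answer: 0

Derivation:
txa2b: no from garnet, flint -> abort (commits=0)
tx8f1: no from onyx -> abort (commits=0)
txcc9: no from garnet -> abort (commits=0)
tx80b: no from onyx -> abort (commits=0)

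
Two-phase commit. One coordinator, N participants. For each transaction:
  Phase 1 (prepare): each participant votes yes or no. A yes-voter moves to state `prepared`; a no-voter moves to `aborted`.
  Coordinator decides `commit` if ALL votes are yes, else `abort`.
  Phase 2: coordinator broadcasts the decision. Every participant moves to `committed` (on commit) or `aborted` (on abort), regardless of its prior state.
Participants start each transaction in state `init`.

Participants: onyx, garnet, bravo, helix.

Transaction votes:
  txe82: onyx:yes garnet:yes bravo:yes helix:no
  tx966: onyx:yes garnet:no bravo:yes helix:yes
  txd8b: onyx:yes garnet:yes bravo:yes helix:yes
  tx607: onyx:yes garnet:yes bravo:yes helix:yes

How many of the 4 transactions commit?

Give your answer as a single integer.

txe82: no from helix -> abort (commits=0)
tx966: no from garnet -> abort (commits=0)
txd8b: all yes -> commit (commits=1)
tx607: all yes -> commit (commits=2)

Answer: 2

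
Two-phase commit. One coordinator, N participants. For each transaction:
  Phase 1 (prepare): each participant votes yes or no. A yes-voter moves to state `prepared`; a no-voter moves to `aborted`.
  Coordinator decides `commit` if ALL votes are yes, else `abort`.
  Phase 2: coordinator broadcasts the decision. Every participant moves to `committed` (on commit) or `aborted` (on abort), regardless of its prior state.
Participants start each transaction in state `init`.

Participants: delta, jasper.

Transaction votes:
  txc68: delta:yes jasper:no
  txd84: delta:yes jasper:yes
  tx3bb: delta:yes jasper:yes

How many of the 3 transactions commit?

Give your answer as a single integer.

txc68: no from jasper -> abort (commits=0)
txd84: all yes -> commit (commits=1)
tx3bb: all yes -> commit (commits=2)

Answer: 2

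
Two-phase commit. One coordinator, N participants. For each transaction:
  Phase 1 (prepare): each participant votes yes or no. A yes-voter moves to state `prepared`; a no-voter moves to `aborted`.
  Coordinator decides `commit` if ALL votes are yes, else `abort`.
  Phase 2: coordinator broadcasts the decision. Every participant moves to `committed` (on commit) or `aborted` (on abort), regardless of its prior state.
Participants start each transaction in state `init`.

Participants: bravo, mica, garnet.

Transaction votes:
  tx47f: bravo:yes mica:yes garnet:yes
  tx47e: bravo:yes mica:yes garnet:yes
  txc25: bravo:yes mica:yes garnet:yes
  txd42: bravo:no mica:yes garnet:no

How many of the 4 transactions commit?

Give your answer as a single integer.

tx47f: all yes -> commit (commits=1)
tx47e: all yes -> commit (commits=2)
txc25: all yes -> commit (commits=3)
txd42: no from bravo, garnet -> abort (commits=3)

Answer: 3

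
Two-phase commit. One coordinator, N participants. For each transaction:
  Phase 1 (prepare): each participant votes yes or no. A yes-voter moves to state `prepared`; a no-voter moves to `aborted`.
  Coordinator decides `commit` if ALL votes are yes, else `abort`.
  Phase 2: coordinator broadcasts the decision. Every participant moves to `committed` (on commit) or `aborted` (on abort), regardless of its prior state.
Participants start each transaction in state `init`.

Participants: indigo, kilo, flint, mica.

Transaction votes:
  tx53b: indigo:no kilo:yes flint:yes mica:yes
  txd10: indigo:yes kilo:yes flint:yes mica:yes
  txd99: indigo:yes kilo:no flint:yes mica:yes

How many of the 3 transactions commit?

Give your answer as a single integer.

Answer: 1

Derivation:
tx53b: no from indigo -> abort (commits=0)
txd10: all yes -> commit (commits=1)
txd99: no from kilo -> abort (commits=1)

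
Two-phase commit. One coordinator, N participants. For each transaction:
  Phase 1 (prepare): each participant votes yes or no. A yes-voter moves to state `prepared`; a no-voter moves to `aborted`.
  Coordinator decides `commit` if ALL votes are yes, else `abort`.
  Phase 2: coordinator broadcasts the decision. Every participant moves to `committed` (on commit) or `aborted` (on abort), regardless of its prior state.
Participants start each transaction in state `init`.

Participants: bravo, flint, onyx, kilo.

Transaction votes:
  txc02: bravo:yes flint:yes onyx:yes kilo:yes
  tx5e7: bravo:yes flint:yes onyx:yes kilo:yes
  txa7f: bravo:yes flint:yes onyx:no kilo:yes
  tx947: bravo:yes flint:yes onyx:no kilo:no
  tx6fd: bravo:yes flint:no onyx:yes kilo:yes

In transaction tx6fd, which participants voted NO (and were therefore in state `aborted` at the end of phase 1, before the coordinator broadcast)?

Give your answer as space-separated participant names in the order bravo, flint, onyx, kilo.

Txn tx6fd phase 1: bravo yes -> prepared; flint no -> aborted; onyx yes -> prepared; kilo yes -> prepared

Answer: flint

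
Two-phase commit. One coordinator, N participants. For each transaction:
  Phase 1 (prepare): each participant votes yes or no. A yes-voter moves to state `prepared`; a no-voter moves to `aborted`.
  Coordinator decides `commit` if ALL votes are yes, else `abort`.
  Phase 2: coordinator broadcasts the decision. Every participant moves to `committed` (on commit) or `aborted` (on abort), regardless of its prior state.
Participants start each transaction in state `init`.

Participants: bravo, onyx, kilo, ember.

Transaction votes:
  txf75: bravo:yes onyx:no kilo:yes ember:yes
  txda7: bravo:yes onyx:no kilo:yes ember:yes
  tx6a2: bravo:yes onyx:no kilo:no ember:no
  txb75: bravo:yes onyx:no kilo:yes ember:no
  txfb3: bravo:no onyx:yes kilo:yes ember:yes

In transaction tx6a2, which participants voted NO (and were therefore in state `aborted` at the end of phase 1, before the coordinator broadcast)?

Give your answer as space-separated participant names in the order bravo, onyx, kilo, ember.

Txn tx6a2 phase 1: bravo yes -> prepared; onyx no -> aborted; kilo no -> aborted; ember no -> aborted

Answer: onyx kilo ember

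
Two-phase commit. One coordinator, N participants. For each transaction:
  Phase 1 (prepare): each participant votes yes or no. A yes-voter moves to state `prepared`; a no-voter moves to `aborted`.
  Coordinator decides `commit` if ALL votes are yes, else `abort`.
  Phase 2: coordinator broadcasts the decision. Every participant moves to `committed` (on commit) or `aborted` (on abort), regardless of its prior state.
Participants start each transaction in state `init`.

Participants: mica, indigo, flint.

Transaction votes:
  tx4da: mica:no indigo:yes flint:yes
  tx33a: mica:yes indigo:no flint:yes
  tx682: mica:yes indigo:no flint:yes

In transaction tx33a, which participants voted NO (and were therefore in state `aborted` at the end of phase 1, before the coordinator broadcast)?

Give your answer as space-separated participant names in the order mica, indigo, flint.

Answer: indigo

Derivation:
Txn tx33a phase 1: mica yes -> prepared; indigo no -> aborted; flint yes -> prepared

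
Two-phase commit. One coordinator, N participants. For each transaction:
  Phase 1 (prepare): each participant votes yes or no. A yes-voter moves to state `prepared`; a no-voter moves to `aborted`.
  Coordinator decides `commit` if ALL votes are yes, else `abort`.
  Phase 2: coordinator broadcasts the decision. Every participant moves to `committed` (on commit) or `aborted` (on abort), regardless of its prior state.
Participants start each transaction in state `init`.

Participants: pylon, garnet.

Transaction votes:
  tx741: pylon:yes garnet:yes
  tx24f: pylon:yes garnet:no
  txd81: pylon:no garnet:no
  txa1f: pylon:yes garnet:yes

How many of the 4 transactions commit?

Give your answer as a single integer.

Answer: 2

Derivation:
tx741: all yes -> commit (commits=1)
tx24f: no from garnet -> abort (commits=1)
txd81: no from pylon, garnet -> abort (commits=1)
txa1f: all yes -> commit (commits=2)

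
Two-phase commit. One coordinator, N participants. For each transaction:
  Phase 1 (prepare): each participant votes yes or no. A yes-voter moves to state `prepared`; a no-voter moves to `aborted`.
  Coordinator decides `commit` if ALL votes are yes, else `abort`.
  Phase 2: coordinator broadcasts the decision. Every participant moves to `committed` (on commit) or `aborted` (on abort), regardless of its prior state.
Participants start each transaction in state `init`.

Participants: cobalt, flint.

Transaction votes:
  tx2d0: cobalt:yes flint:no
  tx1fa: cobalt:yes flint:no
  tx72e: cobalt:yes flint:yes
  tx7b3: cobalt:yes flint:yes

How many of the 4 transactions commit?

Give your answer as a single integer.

Answer: 2

Derivation:
tx2d0: no from flint -> abort (commits=0)
tx1fa: no from flint -> abort (commits=0)
tx72e: all yes -> commit (commits=1)
tx7b3: all yes -> commit (commits=2)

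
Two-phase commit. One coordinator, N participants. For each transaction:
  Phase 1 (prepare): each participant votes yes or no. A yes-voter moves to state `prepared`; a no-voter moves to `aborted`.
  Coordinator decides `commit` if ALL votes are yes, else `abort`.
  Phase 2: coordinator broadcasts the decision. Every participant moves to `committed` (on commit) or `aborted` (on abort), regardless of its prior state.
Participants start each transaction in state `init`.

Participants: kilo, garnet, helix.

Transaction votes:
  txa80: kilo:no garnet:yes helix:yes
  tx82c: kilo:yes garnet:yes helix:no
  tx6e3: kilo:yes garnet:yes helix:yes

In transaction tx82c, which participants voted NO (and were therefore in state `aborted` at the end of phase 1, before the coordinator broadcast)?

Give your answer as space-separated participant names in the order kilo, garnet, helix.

Txn tx82c phase 1: kilo yes -> prepared; garnet yes -> prepared; helix no -> aborted

Answer: helix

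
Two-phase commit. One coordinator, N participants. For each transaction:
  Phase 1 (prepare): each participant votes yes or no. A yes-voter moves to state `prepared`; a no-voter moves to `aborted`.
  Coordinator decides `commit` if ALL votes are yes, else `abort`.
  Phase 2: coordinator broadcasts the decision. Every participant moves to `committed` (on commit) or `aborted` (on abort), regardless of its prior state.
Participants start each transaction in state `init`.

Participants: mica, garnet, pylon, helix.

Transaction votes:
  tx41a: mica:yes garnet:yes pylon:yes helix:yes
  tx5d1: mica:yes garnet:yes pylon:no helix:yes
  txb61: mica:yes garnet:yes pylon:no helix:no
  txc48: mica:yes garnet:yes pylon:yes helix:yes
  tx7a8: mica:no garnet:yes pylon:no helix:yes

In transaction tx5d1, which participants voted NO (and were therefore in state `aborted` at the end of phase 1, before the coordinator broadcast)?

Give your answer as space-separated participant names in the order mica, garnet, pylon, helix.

Txn tx5d1 phase 1: mica yes -> prepared; garnet yes -> prepared; pylon no -> aborted; helix yes -> prepared

Answer: pylon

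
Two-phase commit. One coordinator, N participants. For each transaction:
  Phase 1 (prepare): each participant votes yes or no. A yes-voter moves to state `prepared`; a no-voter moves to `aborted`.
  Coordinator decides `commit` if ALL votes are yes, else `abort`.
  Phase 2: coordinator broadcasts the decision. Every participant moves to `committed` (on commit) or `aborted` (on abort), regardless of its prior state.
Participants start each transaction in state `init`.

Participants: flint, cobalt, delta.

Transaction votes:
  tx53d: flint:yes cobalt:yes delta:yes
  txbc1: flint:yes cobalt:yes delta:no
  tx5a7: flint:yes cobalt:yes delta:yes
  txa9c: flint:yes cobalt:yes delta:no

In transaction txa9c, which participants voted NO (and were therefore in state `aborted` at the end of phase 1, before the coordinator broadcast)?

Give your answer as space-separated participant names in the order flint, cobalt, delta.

Txn txa9c phase 1: flint yes -> prepared; cobalt yes -> prepared; delta no -> aborted

Answer: delta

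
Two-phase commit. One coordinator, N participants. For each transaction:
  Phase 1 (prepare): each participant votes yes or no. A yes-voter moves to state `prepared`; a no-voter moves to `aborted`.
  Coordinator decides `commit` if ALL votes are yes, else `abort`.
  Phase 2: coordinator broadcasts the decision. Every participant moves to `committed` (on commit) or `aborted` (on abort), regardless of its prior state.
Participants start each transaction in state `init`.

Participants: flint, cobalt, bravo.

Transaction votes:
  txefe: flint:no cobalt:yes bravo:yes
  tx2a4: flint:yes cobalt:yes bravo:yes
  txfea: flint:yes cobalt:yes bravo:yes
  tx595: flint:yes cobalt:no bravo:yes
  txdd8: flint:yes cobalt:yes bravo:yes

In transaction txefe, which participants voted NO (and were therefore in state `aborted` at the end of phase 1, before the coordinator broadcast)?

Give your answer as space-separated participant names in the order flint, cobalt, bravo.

Answer: flint

Derivation:
Txn txefe phase 1: flint no -> aborted; cobalt yes -> prepared; bravo yes -> prepared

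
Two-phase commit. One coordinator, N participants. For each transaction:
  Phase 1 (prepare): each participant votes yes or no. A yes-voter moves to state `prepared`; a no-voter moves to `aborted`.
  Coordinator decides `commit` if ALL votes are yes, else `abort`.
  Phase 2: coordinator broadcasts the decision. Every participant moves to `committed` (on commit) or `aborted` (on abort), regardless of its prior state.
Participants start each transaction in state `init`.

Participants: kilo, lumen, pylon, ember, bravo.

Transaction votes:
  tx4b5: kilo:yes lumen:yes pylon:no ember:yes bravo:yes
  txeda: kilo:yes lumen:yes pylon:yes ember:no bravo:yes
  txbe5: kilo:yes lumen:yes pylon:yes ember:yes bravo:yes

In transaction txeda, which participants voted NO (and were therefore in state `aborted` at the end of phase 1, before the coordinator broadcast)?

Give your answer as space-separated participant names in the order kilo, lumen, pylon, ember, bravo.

Answer: ember

Derivation:
Txn txeda phase 1: kilo yes -> prepared; lumen yes -> prepared; pylon yes -> prepared; ember no -> aborted; bravo yes -> prepared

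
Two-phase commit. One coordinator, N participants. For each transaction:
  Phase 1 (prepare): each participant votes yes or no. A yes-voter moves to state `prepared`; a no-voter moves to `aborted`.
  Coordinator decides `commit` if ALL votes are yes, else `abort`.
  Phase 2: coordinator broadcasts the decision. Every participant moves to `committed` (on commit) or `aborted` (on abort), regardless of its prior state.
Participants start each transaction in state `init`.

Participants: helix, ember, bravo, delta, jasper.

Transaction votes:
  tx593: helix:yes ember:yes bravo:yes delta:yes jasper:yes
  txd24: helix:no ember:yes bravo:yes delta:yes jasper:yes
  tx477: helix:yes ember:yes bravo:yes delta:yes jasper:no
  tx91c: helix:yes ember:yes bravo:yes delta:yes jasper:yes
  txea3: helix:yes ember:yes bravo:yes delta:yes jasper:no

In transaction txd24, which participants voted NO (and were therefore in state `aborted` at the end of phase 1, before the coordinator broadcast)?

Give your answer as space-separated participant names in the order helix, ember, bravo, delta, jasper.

Txn txd24 phase 1: helix no -> aborted; ember yes -> prepared; bravo yes -> prepared; delta yes -> prepared; jasper yes -> prepared

Answer: helix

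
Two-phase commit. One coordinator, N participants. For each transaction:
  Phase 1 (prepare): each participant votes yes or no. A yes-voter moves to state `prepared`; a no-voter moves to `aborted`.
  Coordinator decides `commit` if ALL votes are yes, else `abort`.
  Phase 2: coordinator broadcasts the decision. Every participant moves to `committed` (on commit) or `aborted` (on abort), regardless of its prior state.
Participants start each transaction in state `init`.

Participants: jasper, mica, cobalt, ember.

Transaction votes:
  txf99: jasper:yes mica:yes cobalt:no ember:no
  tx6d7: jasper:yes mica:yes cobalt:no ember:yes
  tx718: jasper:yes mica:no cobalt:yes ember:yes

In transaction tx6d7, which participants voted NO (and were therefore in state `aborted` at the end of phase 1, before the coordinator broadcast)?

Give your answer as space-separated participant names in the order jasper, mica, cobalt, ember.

Answer: cobalt

Derivation:
Txn tx6d7 phase 1: jasper yes -> prepared; mica yes -> prepared; cobalt no -> aborted; ember yes -> prepared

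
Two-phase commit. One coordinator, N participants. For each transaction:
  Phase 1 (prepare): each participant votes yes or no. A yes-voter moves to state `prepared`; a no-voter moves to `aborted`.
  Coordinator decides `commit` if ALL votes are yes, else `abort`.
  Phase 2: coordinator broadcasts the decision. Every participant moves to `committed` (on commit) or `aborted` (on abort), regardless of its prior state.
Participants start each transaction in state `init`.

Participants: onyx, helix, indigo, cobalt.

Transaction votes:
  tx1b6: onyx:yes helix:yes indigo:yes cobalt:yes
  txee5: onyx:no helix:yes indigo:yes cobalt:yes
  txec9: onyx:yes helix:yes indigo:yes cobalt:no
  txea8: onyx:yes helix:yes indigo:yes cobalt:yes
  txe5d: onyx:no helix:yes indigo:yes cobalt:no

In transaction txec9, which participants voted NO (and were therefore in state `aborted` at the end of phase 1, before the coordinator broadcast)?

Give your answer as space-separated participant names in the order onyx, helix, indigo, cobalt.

Txn txec9 phase 1: onyx yes -> prepared; helix yes -> prepared; indigo yes -> prepared; cobalt no -> aborted

Answer: cobalt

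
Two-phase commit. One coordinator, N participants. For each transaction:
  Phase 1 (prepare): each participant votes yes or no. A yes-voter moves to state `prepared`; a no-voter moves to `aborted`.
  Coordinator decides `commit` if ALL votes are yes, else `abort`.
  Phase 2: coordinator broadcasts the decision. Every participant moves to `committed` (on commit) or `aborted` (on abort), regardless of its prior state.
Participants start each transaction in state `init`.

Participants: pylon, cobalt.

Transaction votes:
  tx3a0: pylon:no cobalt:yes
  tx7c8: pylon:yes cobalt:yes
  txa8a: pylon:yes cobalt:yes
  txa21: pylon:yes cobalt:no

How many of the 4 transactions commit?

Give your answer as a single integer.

tx3a0: no from pylon -> abort (commits=0)
tx7c8: all yes -> commit (commits=1)
txa8a: all yes -> commit (commits=2)
txa21: no from cobalt -> abort (commits=2)

Answer: 2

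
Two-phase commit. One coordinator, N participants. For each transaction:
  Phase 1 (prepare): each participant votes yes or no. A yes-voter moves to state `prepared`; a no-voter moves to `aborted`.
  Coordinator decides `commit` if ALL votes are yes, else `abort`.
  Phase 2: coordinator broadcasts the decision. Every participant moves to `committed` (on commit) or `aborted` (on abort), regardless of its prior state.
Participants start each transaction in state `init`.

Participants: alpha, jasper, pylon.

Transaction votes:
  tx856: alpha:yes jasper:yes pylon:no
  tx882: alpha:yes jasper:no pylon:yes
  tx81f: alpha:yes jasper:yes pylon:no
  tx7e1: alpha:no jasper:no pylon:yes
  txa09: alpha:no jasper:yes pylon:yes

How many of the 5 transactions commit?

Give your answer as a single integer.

Answer: 0

Derivation:
tx856: no from pylon -> abort (commits=0)
tx882: no from jasper -> abort (commits=0)
tx81f: no from pylon -> abort (commits=0)
tx7e1: no from alpha, jasper -> abort (commits=0)
txa09: no from alpha -> abort (commits=0)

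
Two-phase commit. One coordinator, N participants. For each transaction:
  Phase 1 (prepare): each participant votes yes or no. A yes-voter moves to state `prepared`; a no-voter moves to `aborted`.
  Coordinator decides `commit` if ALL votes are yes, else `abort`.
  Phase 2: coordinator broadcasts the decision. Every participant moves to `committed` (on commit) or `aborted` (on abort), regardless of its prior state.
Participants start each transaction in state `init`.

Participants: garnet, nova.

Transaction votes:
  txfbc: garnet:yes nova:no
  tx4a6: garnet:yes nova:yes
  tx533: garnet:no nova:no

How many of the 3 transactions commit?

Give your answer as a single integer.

Answer: 1

Derivation:
txfbc: no from nova -> abort (commits=0)
tx4a6: all yes -> commit (commits=1)
tx533: no from garnet, nova -> abort (commits=1)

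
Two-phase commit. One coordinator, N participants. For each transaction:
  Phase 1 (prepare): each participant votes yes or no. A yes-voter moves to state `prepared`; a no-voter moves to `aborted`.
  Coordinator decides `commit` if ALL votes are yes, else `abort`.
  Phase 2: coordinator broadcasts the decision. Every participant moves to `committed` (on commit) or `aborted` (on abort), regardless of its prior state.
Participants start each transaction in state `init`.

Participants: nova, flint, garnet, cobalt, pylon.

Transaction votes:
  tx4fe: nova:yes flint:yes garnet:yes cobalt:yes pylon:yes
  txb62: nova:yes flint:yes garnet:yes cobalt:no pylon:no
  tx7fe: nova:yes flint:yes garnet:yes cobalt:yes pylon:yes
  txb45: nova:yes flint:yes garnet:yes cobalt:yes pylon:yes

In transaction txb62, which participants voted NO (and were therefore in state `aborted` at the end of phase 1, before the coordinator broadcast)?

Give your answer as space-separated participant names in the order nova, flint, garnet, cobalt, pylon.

Answer: cobalt pylon

Derivation:
Txn txb62 phase 1: nova yes -> prepared; flint yes -> prepared; garnet yes -> prepared; cobalt no -> aborted; pylon no -> aborted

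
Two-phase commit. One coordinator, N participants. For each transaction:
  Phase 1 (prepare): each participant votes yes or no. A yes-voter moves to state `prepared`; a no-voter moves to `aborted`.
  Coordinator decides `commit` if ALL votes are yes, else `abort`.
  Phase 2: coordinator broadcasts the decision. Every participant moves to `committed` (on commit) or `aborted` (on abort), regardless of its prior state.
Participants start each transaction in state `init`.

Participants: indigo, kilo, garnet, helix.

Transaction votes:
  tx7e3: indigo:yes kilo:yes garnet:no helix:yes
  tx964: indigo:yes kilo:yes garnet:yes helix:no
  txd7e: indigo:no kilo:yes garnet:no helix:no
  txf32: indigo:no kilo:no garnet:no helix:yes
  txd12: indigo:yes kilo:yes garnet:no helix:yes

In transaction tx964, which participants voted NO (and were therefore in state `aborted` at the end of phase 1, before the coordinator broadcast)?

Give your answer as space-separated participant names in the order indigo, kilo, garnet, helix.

Txn tx964 phase 1: indigo yes -> prepared; kilo yes -> prepared; garnet yes -> prepared; helix no -> aborted

Answer: helix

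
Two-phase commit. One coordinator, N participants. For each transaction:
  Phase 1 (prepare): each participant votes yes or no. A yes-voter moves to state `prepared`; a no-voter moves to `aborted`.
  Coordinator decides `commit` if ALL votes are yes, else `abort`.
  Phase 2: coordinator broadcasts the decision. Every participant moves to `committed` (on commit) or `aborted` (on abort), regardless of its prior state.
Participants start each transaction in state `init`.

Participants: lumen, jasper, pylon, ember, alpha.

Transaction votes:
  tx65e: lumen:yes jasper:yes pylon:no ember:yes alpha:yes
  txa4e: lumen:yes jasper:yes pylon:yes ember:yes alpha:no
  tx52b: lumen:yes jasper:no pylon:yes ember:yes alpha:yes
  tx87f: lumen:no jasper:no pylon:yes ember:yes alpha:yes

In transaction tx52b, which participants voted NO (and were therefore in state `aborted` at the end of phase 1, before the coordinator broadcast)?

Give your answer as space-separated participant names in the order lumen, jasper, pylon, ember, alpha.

Answer: jasper

Derivation:
Txn tx52b phase 1: lumen yes -> prepared; jasper no -> aborted; pylon yes -> prepared; ember yes -> prepared; alpha yes -> prepared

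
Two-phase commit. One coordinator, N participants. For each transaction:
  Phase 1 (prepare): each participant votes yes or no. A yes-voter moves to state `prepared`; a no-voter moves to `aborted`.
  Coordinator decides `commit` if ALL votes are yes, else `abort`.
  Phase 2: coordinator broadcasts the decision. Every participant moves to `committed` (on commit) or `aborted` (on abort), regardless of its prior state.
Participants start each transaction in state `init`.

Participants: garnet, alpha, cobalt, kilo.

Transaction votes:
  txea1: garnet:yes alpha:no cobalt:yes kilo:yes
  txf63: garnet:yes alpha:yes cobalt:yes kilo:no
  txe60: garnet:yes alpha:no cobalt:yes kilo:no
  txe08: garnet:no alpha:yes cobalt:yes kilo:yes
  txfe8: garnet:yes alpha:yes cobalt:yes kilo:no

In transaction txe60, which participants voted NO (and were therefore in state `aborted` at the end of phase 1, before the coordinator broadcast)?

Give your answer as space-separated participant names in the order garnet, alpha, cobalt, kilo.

Answer: alpha kilo

Derivation:
Txn txe60 phase 1: garnet yes -> prepared; alpha no -> aborted; cobalt yes -> prepared; kilo no -> aborted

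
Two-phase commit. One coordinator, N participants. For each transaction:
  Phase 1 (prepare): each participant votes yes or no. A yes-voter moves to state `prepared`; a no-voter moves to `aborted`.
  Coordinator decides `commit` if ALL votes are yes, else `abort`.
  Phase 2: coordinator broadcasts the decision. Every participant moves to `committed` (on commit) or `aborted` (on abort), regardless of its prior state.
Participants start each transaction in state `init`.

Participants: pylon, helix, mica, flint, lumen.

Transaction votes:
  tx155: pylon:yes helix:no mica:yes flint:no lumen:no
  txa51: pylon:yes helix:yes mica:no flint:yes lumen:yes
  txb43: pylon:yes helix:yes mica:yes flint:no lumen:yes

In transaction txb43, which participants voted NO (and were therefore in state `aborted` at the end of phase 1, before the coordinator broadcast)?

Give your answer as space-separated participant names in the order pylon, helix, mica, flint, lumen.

Txn txb43 phase 1: pylon yes -> prepared; helix yes -> prepared; mica yes -> prepared; flint no -> aborted; lumen yes -> prepared

Answer: flint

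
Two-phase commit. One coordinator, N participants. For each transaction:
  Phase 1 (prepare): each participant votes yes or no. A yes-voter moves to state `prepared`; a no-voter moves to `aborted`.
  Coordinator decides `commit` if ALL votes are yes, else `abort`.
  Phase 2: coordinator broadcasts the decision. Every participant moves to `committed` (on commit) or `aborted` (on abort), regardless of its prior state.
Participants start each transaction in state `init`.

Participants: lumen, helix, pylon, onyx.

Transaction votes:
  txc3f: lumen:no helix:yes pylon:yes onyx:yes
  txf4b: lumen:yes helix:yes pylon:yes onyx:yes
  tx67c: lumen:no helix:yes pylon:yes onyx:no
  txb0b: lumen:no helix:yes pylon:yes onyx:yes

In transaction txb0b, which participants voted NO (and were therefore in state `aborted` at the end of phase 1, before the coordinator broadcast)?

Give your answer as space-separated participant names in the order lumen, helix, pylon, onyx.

Answer: lumen

Derivation:
Txn txb0b phase 1: lumen no -> aborted; helix yes -> prepared; pylon yes -> prepared; onyx yes -> prepared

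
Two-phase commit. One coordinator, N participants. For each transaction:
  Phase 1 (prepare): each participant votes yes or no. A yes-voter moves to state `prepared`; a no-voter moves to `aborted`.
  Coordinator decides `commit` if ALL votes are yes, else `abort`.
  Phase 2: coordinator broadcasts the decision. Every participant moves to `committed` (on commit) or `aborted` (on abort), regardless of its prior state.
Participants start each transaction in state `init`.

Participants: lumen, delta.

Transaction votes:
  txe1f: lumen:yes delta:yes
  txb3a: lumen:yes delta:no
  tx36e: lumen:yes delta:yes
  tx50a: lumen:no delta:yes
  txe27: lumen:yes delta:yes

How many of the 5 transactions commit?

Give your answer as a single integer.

txe1f: all yes -> commit (commits=1)
txb3a: no from delta -> abort (commits=1)
tx36e: all yes -> commit (commits=2)
tx50a: no from lumen -> abort (commits=2)
txe27: all yes -> commit (commits=3)

Answer: 3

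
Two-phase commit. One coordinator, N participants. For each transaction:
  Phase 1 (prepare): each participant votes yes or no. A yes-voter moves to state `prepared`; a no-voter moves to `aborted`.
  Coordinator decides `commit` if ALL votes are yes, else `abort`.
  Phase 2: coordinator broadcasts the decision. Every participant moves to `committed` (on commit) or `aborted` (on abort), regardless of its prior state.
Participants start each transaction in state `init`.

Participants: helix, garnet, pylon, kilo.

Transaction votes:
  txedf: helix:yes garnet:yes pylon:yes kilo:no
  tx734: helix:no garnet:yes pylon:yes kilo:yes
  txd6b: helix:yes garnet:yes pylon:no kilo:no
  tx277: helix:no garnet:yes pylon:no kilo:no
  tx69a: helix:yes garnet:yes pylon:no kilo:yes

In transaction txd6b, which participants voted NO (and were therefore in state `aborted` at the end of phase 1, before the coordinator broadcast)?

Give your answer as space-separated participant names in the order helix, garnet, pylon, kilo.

Txn txd6b phase 1: helix yes -> prepared; garnet yes -> prepared; pylon no -> aborted; kilo no -> aborted

Answer: pylon kilo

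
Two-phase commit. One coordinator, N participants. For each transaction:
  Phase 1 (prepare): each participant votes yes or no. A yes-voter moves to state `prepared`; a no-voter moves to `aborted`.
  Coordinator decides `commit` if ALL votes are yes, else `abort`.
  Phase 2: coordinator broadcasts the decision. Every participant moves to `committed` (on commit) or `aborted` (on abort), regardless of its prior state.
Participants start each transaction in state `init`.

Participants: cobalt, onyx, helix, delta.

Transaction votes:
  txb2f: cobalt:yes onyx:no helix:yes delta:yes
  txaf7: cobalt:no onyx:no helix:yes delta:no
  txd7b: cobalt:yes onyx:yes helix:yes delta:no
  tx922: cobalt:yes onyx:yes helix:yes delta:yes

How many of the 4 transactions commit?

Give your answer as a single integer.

txb2f: no from onyx -> abort (commits=0)
txaf7: no from cobalt, onyx, delta -> abort (commits=0)
txd7b: no from delta -> abort (commits=0)
tx922: all yes -> commit (commits=1)

Answer: 1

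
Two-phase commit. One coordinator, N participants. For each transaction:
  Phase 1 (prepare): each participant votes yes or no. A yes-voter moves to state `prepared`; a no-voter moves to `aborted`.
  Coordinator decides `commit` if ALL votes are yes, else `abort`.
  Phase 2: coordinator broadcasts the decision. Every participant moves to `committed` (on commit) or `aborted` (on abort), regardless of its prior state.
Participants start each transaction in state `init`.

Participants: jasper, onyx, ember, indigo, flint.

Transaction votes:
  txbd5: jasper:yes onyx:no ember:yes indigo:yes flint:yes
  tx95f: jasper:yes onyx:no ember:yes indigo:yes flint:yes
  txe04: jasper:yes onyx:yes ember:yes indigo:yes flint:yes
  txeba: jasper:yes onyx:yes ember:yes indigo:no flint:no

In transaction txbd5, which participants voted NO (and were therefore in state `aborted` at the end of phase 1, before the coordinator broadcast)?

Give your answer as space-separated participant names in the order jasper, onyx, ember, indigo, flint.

Txn txbd5 phase 1: jasper yes -> prepared; onyx no -> aborted; ember yes -> prepared; indigo yes -> prepared; flint yes -> prepared

Answer: onyx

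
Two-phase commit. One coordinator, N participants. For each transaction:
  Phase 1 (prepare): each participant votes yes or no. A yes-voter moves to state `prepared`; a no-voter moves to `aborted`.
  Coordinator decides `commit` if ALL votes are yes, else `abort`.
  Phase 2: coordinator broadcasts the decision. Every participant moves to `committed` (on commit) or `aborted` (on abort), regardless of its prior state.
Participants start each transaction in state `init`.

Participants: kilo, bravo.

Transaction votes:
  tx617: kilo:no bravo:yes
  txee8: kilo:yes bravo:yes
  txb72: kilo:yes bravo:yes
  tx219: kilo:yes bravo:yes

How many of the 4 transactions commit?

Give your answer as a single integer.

tx617: no from kilo -> abort (commits=0)
txee8: all yes -> commit (commits=1)
txb72: all yes -> commit (commits=2)
tx219: all yes -> commit (commits=3)

Answer: 3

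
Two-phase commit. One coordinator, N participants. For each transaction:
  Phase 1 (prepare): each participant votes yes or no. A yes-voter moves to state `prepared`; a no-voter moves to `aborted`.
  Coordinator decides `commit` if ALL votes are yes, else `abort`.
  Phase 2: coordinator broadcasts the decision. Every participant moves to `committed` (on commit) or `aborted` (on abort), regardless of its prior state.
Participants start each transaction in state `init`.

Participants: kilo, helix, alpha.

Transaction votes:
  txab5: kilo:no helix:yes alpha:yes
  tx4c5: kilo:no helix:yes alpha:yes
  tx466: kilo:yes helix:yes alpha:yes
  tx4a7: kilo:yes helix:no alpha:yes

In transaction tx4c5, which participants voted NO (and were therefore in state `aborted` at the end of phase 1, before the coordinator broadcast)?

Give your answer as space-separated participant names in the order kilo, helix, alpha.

Txn tx4c5 phase 1: kilo no -> aborted; helix yes -> prepared; alpha yes -> prepared

Answer: kilo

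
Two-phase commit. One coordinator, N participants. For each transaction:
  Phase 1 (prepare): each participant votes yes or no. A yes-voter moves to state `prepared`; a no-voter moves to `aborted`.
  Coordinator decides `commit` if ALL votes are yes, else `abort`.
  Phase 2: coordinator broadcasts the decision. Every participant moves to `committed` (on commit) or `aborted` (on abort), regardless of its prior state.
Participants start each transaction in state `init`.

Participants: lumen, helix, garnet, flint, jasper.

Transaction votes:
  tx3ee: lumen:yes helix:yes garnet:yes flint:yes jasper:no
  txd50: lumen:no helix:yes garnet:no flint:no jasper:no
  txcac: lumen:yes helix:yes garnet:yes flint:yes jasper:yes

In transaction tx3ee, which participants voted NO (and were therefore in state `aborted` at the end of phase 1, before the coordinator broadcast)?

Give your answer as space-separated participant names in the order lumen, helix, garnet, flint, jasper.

Txn tx3ee phase 1: lumen yes -> prepared; helix yes -> prepared; garnet yes -> prepared; flint yes -> prepared; jasper no -> aborted

Answer: jasper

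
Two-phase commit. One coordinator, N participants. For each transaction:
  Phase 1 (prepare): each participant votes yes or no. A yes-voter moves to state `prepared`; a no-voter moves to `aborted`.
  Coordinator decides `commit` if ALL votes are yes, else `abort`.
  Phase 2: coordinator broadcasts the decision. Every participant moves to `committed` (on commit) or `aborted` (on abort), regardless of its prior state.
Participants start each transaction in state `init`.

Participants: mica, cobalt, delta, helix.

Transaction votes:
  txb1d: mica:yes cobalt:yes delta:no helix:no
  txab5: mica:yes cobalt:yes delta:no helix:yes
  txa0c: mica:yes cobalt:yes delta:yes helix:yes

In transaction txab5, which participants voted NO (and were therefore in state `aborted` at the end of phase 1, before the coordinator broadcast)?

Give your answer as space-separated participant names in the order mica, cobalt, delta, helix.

Txn txab5 phase 1: mica yes -> prepared; cobalt yes -> prepared; delta no -> aborted; helix yes -> prepared

Answer: delta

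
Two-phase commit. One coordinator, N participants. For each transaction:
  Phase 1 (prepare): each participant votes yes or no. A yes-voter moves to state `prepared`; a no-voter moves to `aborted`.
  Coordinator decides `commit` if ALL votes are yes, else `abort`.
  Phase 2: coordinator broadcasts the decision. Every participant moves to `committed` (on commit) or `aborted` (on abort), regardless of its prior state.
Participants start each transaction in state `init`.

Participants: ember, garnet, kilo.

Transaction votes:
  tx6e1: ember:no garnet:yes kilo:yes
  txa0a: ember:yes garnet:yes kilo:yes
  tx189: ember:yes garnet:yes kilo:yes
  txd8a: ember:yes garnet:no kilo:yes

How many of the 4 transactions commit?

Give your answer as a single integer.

Answer: 2

Derivation:
tx6e1: no from ember -> abort (commits=0)
txa0a: all yes -> commit (commits=1)
tx189: all yes -> commit (commits=2)
txd8a: no from garnet -> abort (commits=2)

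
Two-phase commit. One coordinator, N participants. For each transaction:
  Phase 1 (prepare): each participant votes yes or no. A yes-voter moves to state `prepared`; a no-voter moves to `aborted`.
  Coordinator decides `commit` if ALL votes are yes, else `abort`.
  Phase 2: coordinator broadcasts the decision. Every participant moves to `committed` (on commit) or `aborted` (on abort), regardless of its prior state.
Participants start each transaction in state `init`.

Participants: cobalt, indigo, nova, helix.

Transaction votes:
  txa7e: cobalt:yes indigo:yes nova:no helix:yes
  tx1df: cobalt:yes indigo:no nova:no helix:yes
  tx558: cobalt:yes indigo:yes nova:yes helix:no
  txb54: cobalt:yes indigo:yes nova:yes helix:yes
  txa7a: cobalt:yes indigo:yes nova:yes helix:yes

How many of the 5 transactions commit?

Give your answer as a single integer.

Answer: 2

Derivation:
txa7e: no from nova -> abort (commits=0)
tx1df: no from indigo, nova -> abort (commits=0)
tx558: no from helix -> abort (commits=0)
txb54: all yes -> commit (commits=1)
txa7a: all yes -> commit (commits=2)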